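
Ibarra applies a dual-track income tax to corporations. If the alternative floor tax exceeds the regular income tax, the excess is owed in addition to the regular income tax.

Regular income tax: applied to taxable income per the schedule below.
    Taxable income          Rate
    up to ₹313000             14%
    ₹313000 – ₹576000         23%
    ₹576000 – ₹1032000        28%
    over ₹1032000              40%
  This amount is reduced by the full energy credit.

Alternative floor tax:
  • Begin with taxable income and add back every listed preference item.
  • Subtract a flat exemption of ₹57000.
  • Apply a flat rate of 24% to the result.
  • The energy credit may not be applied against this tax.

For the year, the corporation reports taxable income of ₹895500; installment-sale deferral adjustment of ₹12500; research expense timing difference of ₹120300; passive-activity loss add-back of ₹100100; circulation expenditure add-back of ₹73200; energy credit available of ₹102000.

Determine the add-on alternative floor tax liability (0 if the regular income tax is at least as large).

₹182934

Regular income tax:
  ₹313000 × 14% = ₹43820
  ₹263000 × 23% = ₹60490
  ₹319500 × 28% = ₹89460
  → ₹193770
  Less energy credit ₹102000 → ₹91770

Alternative floor tax:
  Adjusted income: ₹895500 + ₹12500 + ₹120300 + ₹100100 + ₹73200 = ₹1201600
  Less exemption ₹57000 → base ₹1144600
  ₹1144600 × 24% = ₹274704

Excess of alternative floor tax over regular income tax: ₹274704 − ₹91770 = ₹182934.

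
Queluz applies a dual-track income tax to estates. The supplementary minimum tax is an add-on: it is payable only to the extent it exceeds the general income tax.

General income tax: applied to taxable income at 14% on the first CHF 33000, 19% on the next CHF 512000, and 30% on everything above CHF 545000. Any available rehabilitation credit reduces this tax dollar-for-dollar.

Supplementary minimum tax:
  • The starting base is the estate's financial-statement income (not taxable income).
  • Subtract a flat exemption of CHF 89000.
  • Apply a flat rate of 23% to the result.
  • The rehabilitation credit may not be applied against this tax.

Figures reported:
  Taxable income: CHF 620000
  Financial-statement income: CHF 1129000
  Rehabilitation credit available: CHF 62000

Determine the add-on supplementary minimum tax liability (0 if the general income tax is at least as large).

General income tax:
  CHF 33000 × 14% = CHF 4620
  CHF 512000 × 19% = CHF 97280
  CHF 75000 × 30% = CHF 22500
  → CHF 124400
  Less rehabilitation credit CHF 62000 → CHF 62400

Supplementary minimum tax:
  Base (financial-statement income): CHF 1129000
  Less exemption CHF 89000 → base CHF 1040000
  CHF 1040000 × 23% = CHF 239200

Excess of supplementary minimum tax over general income tax: CHF 239200 − CHF 62400 = CHF 176800.

CHF 176800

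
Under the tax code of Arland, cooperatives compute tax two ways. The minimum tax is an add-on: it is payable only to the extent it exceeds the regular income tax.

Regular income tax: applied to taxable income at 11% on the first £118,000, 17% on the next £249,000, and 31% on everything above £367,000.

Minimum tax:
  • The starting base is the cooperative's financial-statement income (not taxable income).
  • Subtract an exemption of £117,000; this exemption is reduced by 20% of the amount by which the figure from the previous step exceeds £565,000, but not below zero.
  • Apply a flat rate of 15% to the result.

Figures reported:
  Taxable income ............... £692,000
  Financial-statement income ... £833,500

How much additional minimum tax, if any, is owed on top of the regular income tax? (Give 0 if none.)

£0

Minimum tax:
  Base (financial-statement income): £833,500
  Exemption: £117,000 − 20% × (£833,500 − £565,000) = £117,000 − £53,700 = £63,300
  Base: £833,500 − £63,300 = £770,200
  £770,200 × 15% = £115,530

Regular income tax:
  £118,000 × 11% = £12,980
  £249,000 × 17% = £42,330
  £325,000 × 31% = £100,750
  → £156,060

£115,530 ≤ £156,060, so no add-on is due.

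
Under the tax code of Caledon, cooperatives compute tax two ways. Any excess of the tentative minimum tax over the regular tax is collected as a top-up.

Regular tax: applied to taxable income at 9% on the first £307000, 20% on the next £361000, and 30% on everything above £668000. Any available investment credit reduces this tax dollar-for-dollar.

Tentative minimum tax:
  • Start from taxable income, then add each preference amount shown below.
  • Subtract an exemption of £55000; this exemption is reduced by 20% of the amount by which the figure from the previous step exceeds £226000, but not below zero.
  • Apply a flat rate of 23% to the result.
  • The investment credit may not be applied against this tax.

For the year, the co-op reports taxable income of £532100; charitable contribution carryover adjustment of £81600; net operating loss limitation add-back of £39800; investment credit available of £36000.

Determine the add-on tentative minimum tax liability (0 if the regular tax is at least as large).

Tentative minimum tax:
  Adjusted income: £532100 + £81600 + £39800 = £653500
  Exemption: 20% × (£653500 − £226000) = £85500 ≥ £55000, so the exemption is fully phased out
  Base: £653500 − £0 = £653500
  £653500 × 23% = £150305

Regular tax:
  £307000 × 9% = £27630
  £225100 × 20% = £45020
  → £72650
  Less investment credit £36000 → £36650

Excess of tentative minimum tax over regular tax: £150305 − £36650 = £113655.

£113655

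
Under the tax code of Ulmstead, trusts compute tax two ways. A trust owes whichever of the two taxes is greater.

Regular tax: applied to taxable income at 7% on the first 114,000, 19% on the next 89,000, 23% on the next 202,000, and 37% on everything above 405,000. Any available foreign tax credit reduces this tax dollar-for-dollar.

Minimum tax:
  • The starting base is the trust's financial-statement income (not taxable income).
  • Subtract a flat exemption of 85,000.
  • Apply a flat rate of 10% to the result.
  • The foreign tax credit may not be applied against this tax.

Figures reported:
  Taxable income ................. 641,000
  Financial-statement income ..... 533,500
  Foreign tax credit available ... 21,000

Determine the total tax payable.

137,670

Regular tax:
  114,000 × 7% = 7,980
  89,000 × 19% = 16,910
  202,000 × 23% = 46,460
  236,000 × 37% = 87,320
  → 158,670
  Less foreign tax credit 21,000 → 137,670

Minimum tax:
  Base (financial-statement income): 533,500
  Less exemption 85,000 → base 448,500
  448,500 × 10% = 44,850

137,670 > 44,850, so the regular tax governs.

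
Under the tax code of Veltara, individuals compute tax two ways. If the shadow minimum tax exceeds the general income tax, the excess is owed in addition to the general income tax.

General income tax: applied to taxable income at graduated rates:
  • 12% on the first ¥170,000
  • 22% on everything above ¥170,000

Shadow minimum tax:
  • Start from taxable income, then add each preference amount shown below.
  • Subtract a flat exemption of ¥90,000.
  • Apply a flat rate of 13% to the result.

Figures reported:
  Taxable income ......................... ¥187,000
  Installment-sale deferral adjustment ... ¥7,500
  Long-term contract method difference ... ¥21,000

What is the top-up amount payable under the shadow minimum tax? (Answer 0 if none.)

General income tax:
  ¥170,000 × 12% = ¥20,400
  ¥17,000 × 22% = ¥3,740
  → ¥24,140

Shadow minimum tax:
  Adjusted income: ¥187,000 + ¥7,500 + ¥21,000 = ¥215,500
  Less exemption ¥90,000 → base ¥125,500
  ¥125,500 × 13% = ¥16,315

¥16,315 ≤ ¥24,140, so no add-on is due.

¥0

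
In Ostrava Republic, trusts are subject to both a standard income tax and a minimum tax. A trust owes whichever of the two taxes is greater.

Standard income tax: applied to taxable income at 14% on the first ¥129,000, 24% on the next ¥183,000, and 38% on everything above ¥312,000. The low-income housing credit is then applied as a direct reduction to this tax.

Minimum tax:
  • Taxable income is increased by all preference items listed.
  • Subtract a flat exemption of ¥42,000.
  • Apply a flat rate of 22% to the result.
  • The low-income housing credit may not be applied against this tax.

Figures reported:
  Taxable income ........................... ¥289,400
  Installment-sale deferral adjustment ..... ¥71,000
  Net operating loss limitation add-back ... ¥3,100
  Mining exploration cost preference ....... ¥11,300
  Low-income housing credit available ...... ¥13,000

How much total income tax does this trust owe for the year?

¥73,216

Standard income tax:
  ¥129,000 × 14% = ¥18,060
  ¥160,400 × 24% = ¥38,496
  → ¥56,556
  Less low-income housing credit ¥13,000 → ¥43,556

Minimum tax:
  Adjusted income: ¥289,400 + ¥71,000 + ¥3,100 + ¥11,300 = ¥374,800
  Less exemption ¥42,000 → base ¥332,800
  ¥332,800 × 22% = ¥73,216

¥73,216 > ¥43,556, so the minimum tax is the binding amount.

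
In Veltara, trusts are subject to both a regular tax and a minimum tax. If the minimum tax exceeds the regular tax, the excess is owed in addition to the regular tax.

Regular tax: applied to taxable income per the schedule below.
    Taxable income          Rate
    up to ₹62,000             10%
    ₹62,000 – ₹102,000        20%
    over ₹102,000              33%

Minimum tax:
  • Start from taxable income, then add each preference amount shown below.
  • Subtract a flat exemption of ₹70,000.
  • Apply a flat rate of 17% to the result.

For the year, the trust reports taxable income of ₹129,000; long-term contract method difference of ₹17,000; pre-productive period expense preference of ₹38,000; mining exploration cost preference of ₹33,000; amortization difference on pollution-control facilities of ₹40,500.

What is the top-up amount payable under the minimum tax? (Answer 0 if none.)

Regular tax:
  ₹62,000 × 10% = ₹6,200
  ₹40,000 × 20% = ₹8,000
  ₹27,000 × 33% = ₹8,910
  → ₹23,110

Minimum tax:
  Adjusted income: ₹129,000 + ₹17,000 + ₹38,000 + ₹33,000 + ₹40,500 = ₹257,500
  Less exemption ₹70,000 → base ₹187,500
  ₹187,500 × 17% = ₹31,875

Excess of minimum tax over regular tax: ₹31,875 − ₹23,110 = ₹8,765.

₹8,765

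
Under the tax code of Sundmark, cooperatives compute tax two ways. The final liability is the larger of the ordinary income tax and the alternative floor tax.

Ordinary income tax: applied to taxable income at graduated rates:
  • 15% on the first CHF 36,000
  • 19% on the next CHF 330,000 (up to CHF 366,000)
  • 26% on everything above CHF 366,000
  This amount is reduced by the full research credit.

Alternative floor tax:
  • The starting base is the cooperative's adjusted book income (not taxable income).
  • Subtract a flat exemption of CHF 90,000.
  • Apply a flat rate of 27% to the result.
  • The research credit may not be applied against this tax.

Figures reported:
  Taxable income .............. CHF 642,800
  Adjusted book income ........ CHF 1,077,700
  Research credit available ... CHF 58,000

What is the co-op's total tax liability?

Ordinary income tax:
  CHF 36,000 × 15% = CHF 5,400
  CHF 330,000 × 19% = CHF 62,700
  CHF 276,800 × 26% = CHF 71,968
  → CHF 140,068
  Less research credit CHF 58,000 → CHF 82,068

Alternative floor tax:
  Base (adjusted book income): CHF 1,077,700
  Less exemption CHF 90,000 → base CHF 987,700
  CHF 987,700 × 27% = CHF 266,679

CHF 266,679 > CHF 82,068, so the alternative floor tax is the binding amount.

CHF 266,679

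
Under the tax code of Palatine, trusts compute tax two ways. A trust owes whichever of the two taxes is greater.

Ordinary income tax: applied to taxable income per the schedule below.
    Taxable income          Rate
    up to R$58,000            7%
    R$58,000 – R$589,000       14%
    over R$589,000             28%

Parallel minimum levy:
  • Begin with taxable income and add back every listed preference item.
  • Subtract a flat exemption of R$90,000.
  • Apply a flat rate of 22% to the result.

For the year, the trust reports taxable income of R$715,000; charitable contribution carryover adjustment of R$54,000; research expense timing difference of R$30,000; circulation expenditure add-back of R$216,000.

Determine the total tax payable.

R$203,500

Parallel minimum levy:
  Adjusted income: R$715,000 + R$54,000 + R$30,000 + R$216,000 = R$1,015,000
  Less exemption R$90,000 → base R$925,000
  R$925,000 × 22% = R$203,500

Ordinary income tax:
  R$58,000 × 7% = R$4,060
  R$531,000 × 14% = R$74,340
  R$126,000 × 28% = R$35,280
  → R$113,680

R$203,500 > R$113,680, so the parallel minimum levy is the binding amount.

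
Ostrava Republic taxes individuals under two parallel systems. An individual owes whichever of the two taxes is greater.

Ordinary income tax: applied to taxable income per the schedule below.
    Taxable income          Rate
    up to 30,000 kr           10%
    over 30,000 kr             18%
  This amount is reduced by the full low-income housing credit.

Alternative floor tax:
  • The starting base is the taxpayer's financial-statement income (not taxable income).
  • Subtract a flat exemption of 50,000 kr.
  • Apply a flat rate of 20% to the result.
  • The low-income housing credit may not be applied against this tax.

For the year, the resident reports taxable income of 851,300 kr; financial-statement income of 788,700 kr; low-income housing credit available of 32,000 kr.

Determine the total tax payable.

Ordinary income tax:
  30,000 kr × 10% = 3,000 kr
  821,300 kr × 18% = 147,834 kr
  → 150,834 kr
  Less low-income housing credit 32,000 kr → 118,834 kr

Alternative floor tax:
  Base (financial-statement income): 788,700 kr
  Less exemption 50,000 kr → base 738,700 kr
  738,700 kr × 20% = 147,740 kr

147,740 kr > 118,834 kr, so the alternative floor tax is the binding amount.

147,740 kr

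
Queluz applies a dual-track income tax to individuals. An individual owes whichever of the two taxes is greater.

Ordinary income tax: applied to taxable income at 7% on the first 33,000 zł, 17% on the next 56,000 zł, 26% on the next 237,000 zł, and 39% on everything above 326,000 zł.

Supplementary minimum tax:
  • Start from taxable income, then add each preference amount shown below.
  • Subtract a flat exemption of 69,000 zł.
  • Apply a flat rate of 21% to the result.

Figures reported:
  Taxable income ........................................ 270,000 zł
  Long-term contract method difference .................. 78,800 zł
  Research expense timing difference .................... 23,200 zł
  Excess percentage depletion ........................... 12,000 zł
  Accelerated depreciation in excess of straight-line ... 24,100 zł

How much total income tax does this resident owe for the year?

71,211 zł

Supplementary minimum tax:
  Adjusted income: 270,000 zł + 78,800 zł + 23,200 zł + 12,000 zł + 24,100 zł = 408,100 zł
  Less exemption 69,000 zł → base 339,100 zł
  339,100 zł × 21% = 71,211 zł

Ordinary income tax:
  33,000 zł × 7% = 2,310 zł
  56,000 zł × 17% = 9,520 zł
  181,000 zł × 26% = 47,060 zł
  → 58,890 zł

71,211 zł > 58,890 zł, so the supplementary minimum tax is the binding amount.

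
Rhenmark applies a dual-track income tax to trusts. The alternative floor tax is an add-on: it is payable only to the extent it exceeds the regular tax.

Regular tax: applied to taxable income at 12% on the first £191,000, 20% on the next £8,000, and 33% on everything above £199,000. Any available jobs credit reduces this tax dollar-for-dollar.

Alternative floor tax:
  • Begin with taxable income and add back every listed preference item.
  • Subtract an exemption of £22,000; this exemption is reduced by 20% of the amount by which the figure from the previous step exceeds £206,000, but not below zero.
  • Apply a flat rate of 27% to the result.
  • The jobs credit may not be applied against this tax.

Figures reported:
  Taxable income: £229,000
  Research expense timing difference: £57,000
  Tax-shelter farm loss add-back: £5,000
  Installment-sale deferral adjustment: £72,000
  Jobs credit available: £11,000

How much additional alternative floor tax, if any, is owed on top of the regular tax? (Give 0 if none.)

£74,590

Regular tax:
  £191,000 × 12% = £22,920
  £8,000 × 20% = £1,600
  £30,000 × 33% = £9,900
  → £34,420
  Less jobs credit £11,000 → £23,420

Alternative floor tax:
  Adjusted income: £229,000 + £57,000 + £5,000 + £72,000 = £363,000
  Exemption: 20% × (£363,000 − £206,000) = £31,400 ≥ £22,000, so the exemption is fully phased out
  Base: £363,000 − £0 = £363,000
  £363,000 × 27% = £98,010

Excess of alternative floor tax over regular tax: £98,010 − £23,420 = £74,590.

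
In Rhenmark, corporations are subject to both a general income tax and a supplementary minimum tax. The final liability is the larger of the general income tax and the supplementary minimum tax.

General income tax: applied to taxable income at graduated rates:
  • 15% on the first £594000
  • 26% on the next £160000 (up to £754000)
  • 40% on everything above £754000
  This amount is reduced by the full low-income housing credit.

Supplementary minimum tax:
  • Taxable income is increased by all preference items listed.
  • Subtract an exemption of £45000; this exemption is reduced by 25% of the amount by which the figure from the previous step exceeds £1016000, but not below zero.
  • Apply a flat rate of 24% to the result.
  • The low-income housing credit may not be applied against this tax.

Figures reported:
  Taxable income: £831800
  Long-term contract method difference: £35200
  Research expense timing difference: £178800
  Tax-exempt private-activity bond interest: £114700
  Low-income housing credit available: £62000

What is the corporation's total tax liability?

£276390

Supplementary minimum tax:
  Adjusted income: £831800 + £35200 + £178800 + £114700 = £1160500
  Exemption: £45000 − 25% × (£1160500 − £1016000) = £45000 − £36125 = £8875
  Base: £1160500 − £8875 = £1151625
  £1151625 × 24% = £276390

General income tax:
  £594000 × 15% = £89100
  £160000 × 26% = £41600
  £77800 × 40% = £31120
  → £161820
  Less low-income housing credit £62000 → £99820

£276390 > £99820, so the supplementary minimum tax is the binding amount.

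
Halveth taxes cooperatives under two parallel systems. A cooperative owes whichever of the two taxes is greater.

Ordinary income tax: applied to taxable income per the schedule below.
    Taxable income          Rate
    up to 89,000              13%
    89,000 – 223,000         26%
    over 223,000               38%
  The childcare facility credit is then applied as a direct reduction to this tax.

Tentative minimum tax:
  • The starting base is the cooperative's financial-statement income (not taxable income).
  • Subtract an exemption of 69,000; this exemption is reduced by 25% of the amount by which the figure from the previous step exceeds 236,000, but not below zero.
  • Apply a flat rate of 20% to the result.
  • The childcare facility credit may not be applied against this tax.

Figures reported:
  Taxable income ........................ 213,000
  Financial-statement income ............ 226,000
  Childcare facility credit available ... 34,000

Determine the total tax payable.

Tentative minimum tax:
  Base (financial-statement income): 226,000
  Exemption: 226,000 ≤ 236,000, so full 69,000 applies
  Base: 226,000 − 69,000 = 157,000
  157,000 × 20% = 31,400

Ordinary income tax:
  89,000 × 13% = 11,570
  124,000 × 26% = 32,240
  → 43,810
  Less childcare facility credit 34,000 → 9,810

31,400 > 9,810, so the tentative minimum tax is the binding amount.

31,400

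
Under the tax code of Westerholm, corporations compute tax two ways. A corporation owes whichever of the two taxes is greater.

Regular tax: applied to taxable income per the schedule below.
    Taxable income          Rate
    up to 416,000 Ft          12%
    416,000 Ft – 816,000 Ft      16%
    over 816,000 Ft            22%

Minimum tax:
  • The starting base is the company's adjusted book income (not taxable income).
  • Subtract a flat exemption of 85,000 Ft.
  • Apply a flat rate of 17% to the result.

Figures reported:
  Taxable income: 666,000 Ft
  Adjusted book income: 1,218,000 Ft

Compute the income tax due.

Minimum tax:
  Base (adjusted book income): 1,218,000 Ft
  Less exemption 85,000 Ft → base 1,133,000 Ft
  1,133,000 Ft × 17% = 192,610 Ft

Regular tax:
  416,000 Ft × 12% = 49,920 Ft
  250,000 Ft × 16% = 40,000 Ft
  → 89,920 Ft

192,610 Ft > 89,920 Ft, so the minimum tax is the binding amount.

192,610 Ft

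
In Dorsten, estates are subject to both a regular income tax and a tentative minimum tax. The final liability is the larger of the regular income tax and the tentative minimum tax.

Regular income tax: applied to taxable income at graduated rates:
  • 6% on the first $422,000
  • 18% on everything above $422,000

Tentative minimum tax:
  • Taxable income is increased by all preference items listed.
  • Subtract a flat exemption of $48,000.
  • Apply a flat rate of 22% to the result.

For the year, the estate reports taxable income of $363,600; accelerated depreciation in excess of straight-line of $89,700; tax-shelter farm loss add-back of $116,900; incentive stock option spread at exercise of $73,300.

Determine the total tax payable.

$131,010

Regular income tax:
  $363,600 × 6% = $21,816

Tentative minimum tax:
  Adjusted income: $363,600 + $89,700 + $116,900 + $73,300 = $643,500
  Less exemption $48,000 → base $595,500
  $595,500 × 22% = $131,010

$131,010 > $21,816, so the tentative minimum tax is the binding amount.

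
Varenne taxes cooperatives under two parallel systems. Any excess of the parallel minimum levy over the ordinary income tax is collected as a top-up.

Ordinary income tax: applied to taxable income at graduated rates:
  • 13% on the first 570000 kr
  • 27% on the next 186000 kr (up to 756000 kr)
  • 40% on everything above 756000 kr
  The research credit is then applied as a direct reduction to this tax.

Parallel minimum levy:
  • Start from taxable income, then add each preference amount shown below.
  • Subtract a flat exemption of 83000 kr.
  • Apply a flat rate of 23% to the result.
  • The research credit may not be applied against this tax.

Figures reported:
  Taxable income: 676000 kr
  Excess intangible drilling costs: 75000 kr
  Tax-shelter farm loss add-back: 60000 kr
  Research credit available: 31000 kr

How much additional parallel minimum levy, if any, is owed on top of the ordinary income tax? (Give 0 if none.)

Ordinary income tax:
  570000 kr × 13% = 74100 kr
  106000 kr × 27% = 28620 kr
  → 102720 kr
  Less research credit 31000 kr → 71720 kr

Parallel minimum levy:
  Adjusted income: 676000 kr + 75000 kr + 60000 kr = 811000 kr
  Less exemption 83000 kr → base 728000 kr
  728000 kr × 23% = 167440 kr

Excess of parallel minimum levy over ordinary income tax: 167440 kr − 71720 kr = 95720 kr.

95720 kr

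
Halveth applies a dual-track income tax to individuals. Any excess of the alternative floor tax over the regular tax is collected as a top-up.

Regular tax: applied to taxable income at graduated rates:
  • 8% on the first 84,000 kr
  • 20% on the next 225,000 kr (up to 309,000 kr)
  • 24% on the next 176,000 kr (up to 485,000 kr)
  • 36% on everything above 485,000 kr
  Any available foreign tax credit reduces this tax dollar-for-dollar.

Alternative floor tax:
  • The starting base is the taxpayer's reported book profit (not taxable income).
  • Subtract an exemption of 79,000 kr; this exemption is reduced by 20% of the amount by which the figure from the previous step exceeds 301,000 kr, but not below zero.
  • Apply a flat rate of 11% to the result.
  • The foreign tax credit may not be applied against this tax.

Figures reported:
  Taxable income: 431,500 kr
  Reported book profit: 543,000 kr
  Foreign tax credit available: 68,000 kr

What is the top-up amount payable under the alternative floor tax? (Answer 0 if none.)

Regular tax:
  84,000 kr × 8% = 6,720 kr
  225,000 kr × 20% = 45,000 kr
  122,500 kr × 24% = 29,400 kr
  → 81,120 kr
  Less foreign tax credit 68,000 kr → 13,120 kr

Alternative floor tax:
  Base (reported book profit): 543,000 kr
  Exemption: 79,000 kr − 20% × (543,000 kr − 301,000 kr) = 79,000 kr − 48,400 kr = 30,600 kr
  Base: 543,000 kr − 30,600 kr = 512,400 kr
  512,400 kr × 11% = 56,364 kr

Excess of alternative floor tax over regular tax: 56,364 kr − 13,120 kr = 43,244 kr.

43,244 kr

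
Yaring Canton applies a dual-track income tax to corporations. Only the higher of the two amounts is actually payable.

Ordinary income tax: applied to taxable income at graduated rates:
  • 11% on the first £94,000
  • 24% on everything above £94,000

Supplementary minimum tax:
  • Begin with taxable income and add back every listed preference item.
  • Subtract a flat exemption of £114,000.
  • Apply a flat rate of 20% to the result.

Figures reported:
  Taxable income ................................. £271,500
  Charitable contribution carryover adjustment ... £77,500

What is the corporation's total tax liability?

Supplementary minimum tax:
  Adjusted income: £271,500 + £77,500 = £349,000
  Less exemption £114,000 → base £235,000
  £235,000 × 20% = £47,000

Ordinary income tax:
  £94,000 × 11% = £10,340
  £177,500 × 24% = £42,600
  → £52,940

£52,940 > £47,000, so the ordinary income tax governs.

£52,940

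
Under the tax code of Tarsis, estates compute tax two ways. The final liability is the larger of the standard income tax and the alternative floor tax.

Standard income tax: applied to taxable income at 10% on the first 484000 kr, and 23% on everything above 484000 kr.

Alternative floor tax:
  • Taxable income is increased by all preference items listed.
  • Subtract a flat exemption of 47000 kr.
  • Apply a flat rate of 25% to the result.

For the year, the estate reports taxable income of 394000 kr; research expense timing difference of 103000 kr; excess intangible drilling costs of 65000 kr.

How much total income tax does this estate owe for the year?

128750 kr

Standard income tax:
  394000 kr × 10% = 39400 kr

Alternative floor tax:
  Adjusted income: 394000 kr + 103000 kr + 65000 kr = 562000 kr
  Less exemption 47000 kr → base 515000 kr
  515000 kr × 25% = 128750 kr

128750 kr > 39400 kr, so the alternative floor tax is the binding amount.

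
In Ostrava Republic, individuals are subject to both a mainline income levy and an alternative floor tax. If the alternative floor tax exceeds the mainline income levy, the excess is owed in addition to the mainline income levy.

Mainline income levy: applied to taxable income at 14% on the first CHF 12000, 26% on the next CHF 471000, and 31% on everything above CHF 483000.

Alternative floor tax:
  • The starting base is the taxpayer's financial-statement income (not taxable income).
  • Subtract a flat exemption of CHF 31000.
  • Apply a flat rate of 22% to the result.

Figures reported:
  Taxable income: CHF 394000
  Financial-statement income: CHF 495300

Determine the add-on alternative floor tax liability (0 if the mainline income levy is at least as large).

Alternative floor tax:
  Base (financial-statement income): CHF 495300
  Less exemption CHF 31000 → base CHF 464300
  CHF 464300 × 22% = CHF 102146

Mainline income levy:
  CHF 12000 × 14% = CHF 1680
  CHF 382000 × 26% = CHF 99320
  → CHF 101000

Excess of alternative floor tax over mainline income levy: CHF 102146 − CHF 101000 = CHF 1146.

CHF 1146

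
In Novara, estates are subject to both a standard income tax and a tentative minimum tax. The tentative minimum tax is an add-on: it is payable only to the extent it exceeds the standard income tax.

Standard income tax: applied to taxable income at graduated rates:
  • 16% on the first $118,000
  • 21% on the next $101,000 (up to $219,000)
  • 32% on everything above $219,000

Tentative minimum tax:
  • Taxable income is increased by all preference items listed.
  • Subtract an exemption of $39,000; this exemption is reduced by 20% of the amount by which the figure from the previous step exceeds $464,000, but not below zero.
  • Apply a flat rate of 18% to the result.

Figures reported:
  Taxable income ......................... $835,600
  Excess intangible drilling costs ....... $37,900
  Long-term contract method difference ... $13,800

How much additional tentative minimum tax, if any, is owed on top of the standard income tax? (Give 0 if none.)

Tentative minimum tax:
  Adjusted income: $835,600 + $37,900 + $13,800 = $887,300
  Exemption: 20% × ($887,300 − $464,000) = $84,660 ≥ $39,000, so the exemption is fully phased out
  Base: $887,300 − $0 = $887,300
  $887,300 × 18% = $159,714

Standard income tax:
  $118,000 × 16% = $18,880
  $101,000 × 21% = $21,210
  $616,600 × 32% = $197,312
  → $237,402

$159,714 ≤ $237,402, so no add-on is due.

$0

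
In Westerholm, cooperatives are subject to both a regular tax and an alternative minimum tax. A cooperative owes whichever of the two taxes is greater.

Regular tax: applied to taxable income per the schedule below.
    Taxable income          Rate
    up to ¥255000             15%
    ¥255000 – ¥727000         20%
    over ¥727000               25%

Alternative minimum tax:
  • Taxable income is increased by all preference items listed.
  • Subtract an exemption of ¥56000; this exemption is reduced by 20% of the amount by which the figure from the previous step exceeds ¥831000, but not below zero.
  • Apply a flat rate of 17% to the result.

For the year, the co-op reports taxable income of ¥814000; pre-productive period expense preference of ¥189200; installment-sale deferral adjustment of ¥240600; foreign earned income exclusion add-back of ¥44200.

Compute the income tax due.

¥218960

Alternative minimum tax:
  Adjusted income: ¥814000 + ¥189200 + ¥240600 + ¥44200 = ¥1288000
  Exemption: 20% × (¥1288000 − ¥831000) = ¥91400 ≥ ¥56000, so the exemption is fully phased out
  Base: ¥1288000 − ¥0 = ¥1288000
  ¥1288000 × 17% = ¥218960

Regular tax:
  ¥255000 × 15% = ¥38250
  ¥472000 × 20% = ¥94400
  ¥87000 × 25% = ¥21750
  → ¥154400

¥218960 > ¥154400, so the alternative minimum tax is the binding amount.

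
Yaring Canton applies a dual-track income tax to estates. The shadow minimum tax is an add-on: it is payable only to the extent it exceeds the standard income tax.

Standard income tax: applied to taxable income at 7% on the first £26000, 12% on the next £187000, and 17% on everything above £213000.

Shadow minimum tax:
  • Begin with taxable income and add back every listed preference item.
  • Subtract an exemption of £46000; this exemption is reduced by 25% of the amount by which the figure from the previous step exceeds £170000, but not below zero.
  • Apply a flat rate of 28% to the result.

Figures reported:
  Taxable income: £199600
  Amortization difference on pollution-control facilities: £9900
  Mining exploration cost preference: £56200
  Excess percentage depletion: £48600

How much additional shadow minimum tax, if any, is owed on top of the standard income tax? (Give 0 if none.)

Standard income tax:
  £26000 × 7% = £1820
  £173600 × 12% = £20832
  → £22652

Shadow minimum tax:
  Adjusted income: £199600 + £9900 + £56200 + £48600 = £314300
  Exemption: £46000 − 25% × (£314300 − £170000) = £46000 − £36075 = £9925
  Base: £314300 − £9925 = £304375
  £304375 × 28% = £85225

Excess of shadow minimum tax over standard income tax: £85225 − £22652 = £62573.

£62573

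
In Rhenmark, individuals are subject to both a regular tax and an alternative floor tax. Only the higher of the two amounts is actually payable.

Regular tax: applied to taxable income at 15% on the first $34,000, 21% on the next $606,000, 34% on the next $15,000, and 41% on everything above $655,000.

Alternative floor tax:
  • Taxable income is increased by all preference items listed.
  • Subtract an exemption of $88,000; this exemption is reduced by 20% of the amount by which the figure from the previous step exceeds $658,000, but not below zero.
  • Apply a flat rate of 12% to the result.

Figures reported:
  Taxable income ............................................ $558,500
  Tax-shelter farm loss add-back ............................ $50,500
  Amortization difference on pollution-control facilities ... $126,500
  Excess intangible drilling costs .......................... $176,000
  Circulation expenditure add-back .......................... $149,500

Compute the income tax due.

$126,432

Alternative floor tax:
  Adjusted income: $558,500 + $50,500 + $126,500 + $176,000 + $149,500 = $1,061,000
  Exemption: $88,000 − 20% × ($1,061,000 − $658,000) = $88,000 − $80,600 = $7,400
  Base: $1,061,000 − $7,400 = $1,053,600
  $1,053,600 × 12% = $126,432

Regular tax:
  $34,000 × 15% = $5,100
  $524,500 × 21% = $110,145
  → $115,245

$126,432 > $115,245, so the alternative floor tax is the binding amount.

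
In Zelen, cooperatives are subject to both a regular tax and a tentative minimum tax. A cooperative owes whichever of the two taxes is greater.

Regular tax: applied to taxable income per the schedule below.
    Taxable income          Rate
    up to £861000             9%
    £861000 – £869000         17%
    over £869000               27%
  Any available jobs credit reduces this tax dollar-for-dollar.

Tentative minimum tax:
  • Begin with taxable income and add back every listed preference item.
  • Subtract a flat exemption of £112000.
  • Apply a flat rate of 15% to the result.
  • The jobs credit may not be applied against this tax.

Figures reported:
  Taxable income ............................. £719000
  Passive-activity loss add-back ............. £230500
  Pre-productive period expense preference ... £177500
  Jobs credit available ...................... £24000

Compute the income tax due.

Regular tax:
  £719000 × 9% = £64710
  Less jobs credit £24000 → £40710

Tentative minimum tax:
  Adjusted income: £719000 + £230500 + £177500 = £1127000
  Less exemption £112000 → base £1015000
  £1015000 × 15% = £152250

£152250 > £40710, so the tentative minimum tax is the binding amount.

£152250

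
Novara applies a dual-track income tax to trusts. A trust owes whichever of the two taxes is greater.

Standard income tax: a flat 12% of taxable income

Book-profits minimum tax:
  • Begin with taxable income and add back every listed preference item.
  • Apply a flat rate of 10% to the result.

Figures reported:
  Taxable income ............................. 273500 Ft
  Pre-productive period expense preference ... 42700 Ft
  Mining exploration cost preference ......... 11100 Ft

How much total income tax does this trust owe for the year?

32820 Ft

Standard income tax:
  273500 Ft × 12% = 32820 Ft

Book-profits minimum tax:
  Adjusted income: 273500 Ft + 42700 Ft + 11100 Ft = 327300 Ft
  327300 Ft × 10% = 32730 Ft

32820 Ft > 32730 Ft, so the standard income tax governs.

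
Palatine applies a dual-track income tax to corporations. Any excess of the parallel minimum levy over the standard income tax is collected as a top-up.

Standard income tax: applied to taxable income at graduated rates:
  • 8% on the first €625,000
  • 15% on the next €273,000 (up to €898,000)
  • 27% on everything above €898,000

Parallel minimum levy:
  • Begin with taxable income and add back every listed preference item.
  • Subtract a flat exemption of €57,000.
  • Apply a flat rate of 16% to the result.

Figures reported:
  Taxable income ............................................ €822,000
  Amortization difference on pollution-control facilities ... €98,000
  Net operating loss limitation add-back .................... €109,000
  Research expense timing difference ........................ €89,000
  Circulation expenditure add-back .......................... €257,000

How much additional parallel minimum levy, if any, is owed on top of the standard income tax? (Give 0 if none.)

€131,330

Standard income tax:
  €625,000 × 8% = €50,000
  €197,000 × 15% = €29,550
  → €79,550

Parallel minimum levy:
  Adjusted income: €822,000 + €98,000 + €109,000 + €89,000 + €257,000 = €1,375,000
  Less exemption €57,000 → base €1,318,000
  €1,318,000 × 16% = €210,880

Excess of parallel minimum levy over standard income tax: €210,880 − €79,550 = €131,330.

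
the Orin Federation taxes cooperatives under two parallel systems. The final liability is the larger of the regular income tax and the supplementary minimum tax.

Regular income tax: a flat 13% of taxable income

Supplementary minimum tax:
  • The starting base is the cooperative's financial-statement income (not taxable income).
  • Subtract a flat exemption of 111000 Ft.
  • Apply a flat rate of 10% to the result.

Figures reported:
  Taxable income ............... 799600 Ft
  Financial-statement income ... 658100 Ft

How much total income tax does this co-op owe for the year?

Supplementary minimum tax:
  Base (financial-statement income): 658100 Ft
  Less exemption 111000 Ft → base 547100 Ft
  547100 Ft × 10% = 54710 Ft

Regular income tax:
  799600 Ft × 13% = 103948 Ft

103948 Ft > 54710 Ft, so the regular income tax governs.

103948 Ft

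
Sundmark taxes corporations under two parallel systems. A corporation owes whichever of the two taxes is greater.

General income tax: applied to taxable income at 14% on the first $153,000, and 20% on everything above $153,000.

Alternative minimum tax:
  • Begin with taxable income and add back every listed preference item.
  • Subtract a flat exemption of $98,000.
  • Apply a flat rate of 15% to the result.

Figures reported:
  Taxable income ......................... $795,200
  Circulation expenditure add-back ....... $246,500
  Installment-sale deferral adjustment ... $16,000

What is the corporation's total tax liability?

$149,860

General income tax:
  $153,000 × 14% = $21,420
  $642,200 × 20% = $128,440
  → $149,860

Alternative minimum tax:
  Adjusted income: $795,200 + $246,500 + $16,000 = $1,057,700
  Less exemption $98,000 → base $959,700
  $959,700 × 15% = $143,955

$149,860 > $143,955, so the general income tax governs.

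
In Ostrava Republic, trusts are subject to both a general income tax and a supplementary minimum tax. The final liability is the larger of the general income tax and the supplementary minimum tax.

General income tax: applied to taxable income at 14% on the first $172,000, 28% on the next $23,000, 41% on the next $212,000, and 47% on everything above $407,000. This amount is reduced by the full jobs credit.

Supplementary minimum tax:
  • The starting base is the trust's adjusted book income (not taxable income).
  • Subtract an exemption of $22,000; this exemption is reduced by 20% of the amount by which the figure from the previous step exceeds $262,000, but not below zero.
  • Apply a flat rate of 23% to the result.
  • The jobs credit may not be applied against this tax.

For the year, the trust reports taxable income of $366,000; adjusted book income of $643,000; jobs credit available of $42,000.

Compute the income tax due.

General income tax:
  $172,000 × 14% = $24,080
  $23,000 × 28% = $6,440
  $171,000 × 41% = $70,110
  → $100,630
  Less jobs credit $42,000 → $58,630

Supplementary minimum tax:
  Base (adjusted book income): $643,000
  Exemption: 20% × ($643,000 − $262,000) = $76,200 ≥ $22,000, so the exemption is fully phased out
  Base: $643,000 − $0 = $643,000
  $643,000 × 23% = $147,890

$147,890 > $58,630, so the supplementary minimum tax is the binding amount.

$147,890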